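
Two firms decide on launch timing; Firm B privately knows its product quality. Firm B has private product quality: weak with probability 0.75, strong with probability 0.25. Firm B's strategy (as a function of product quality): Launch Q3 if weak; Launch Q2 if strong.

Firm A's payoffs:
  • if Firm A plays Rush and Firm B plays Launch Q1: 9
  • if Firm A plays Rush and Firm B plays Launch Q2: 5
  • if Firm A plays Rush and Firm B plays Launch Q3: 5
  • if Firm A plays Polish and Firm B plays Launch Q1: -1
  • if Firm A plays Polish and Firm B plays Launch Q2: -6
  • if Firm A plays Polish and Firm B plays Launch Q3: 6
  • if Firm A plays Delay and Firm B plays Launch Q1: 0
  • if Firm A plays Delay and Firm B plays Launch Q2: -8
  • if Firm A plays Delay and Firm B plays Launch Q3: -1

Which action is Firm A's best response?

Rush

E[Rush] = 0.75·(5) + 0.25·(5) = 5
E[Polish] = 0.75·(6) + 0.25·(-6) = 3
E[Delay] = 0.75·(-1) + 0.25·(-8) = -2.75
Best response: Rush (5 is the largest).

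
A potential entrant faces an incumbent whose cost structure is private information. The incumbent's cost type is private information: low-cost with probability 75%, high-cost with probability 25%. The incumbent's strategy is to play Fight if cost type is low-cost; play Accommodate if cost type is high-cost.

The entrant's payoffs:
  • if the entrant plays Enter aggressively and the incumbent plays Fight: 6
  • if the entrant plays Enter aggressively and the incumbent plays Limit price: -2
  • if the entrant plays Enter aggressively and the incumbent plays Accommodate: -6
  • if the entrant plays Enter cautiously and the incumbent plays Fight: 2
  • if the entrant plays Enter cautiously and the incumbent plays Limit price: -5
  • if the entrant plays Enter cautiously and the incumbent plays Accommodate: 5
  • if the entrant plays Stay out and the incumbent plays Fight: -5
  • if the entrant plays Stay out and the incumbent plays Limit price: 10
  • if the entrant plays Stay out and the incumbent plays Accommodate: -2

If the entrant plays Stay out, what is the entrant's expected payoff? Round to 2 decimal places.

-4.25

E[Stay out] = 0.75·(-5) + 0.25·(-2) = (-3.75) + (-0.5) = -4.25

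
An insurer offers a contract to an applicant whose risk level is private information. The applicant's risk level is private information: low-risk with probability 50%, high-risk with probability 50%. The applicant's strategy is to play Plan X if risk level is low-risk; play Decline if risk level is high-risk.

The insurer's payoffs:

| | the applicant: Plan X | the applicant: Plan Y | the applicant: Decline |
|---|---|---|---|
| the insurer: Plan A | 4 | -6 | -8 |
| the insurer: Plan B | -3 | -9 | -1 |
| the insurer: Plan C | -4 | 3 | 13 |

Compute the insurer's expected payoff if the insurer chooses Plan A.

Take the expectation over the applicant's risk level, weighting each type's action by its prior probability.
E[Plan A] = 0.5·4 + 0.5·(-8) = 2 + (-4) = -2

-2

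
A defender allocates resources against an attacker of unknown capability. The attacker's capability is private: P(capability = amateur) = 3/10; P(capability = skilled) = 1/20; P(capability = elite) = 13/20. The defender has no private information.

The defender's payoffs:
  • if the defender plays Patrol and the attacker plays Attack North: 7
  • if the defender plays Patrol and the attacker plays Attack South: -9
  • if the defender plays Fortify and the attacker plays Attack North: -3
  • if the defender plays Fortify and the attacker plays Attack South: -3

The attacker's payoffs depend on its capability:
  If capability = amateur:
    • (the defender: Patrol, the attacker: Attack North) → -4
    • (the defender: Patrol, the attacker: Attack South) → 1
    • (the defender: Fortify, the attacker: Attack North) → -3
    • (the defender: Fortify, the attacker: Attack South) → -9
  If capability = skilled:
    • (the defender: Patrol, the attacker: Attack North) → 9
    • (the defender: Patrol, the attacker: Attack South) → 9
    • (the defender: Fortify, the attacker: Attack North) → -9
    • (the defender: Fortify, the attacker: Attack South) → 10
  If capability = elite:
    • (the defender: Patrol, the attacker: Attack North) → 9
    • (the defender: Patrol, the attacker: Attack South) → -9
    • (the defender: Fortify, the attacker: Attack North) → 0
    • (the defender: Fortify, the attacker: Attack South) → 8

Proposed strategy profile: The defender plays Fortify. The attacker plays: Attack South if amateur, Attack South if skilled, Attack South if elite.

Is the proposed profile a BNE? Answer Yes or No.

No

The defender plays Fortify: E[Fortify] = 3/10·(-3) + 1/20·(-3) + 13/20·(-3) = -3; E[Patrol] = -9. Best-responding. ✓
The attacker (capability amateur), facing Fortify: Attack North gives -3, Attack South gives -9. Proposed Attack South is not best — profitable deviation exists. ✗
The attacker (capability skilled), facing Fortify: Attack North gives -9, Attack South gives 10. Proposed Attack South is best. ✓
The attacker (capability elite), facing Fortify: Attack North gives 0, Attack South gives 8. Proposed Attack South is best. ✓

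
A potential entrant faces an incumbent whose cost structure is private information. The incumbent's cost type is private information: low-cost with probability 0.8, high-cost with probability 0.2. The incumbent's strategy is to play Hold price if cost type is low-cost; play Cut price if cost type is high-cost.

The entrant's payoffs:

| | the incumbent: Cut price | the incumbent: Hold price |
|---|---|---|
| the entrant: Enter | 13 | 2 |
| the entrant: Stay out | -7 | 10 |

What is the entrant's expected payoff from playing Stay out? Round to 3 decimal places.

E[Stay out] = 0.8·10 + 0.2·(-7) = 8 + (-1.4) = 6.6

6.600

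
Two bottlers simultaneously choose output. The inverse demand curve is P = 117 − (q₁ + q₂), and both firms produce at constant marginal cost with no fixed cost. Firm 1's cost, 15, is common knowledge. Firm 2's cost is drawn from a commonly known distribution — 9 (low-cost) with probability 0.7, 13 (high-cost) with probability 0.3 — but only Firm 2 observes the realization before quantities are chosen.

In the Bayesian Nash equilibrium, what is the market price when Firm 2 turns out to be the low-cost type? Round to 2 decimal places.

Type-c best response for Firm 2: q₂(c) = (117 − c)/2 − q₁/2.
Firm 1 maximizes expected profit; its first-order condition is 117 − 2q₁ − E[q₂] − 15 = 0.
Substituting E[q₂] and solving: E[c₂] = 10.2, so q₁ = (117 − 2·15 + 10.2)/3 = 32.4.
q₂(low-cost) = 37.8, so P = 117 − (32.4 + 37.8) = 46.8.

46.80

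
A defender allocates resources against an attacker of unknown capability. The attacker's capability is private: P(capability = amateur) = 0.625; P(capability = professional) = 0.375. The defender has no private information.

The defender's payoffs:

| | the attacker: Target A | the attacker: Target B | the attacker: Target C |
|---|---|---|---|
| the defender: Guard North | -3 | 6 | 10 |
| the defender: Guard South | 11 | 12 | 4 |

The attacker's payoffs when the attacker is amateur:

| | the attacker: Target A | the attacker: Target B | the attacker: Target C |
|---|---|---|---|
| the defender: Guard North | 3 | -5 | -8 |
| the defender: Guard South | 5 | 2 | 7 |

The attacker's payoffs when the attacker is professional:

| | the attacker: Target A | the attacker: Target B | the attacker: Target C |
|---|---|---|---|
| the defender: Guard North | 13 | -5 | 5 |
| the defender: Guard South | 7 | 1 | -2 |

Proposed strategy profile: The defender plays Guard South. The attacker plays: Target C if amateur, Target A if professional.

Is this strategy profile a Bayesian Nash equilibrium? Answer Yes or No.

Yes

The defender plays Guard South: E[Guard South] = 0.625·(4) + 0.375·(11) = 6.625; E[Guard North] = 5.125. Best-responding. ✓
The attacker (capability amateur), facing Guard South: Target A gives 5, Target B gives 2, Target C gives 7. Proposed Target C is best. ✓
The attacker (capability professional), facing Guard South: Target A gives 7, Target B gives 1, Target C gives -2. Proposed Target A is best. ✓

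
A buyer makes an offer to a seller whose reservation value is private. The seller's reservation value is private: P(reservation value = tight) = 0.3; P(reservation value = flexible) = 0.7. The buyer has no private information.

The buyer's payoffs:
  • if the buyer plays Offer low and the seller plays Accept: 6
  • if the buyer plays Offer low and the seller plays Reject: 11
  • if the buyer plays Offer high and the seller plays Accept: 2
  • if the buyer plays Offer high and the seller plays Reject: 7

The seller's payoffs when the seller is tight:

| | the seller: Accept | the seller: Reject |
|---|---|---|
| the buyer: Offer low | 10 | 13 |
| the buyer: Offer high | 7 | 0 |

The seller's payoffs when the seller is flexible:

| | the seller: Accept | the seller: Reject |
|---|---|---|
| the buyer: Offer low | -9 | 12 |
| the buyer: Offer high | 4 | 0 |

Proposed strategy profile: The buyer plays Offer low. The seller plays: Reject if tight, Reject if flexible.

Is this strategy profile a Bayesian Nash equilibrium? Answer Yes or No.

Yes

A profile is a BNE iff every type of every player is best-responding given beliefs about the other side.
The buyer plays Offer low: E[Offer low] = 0.3·(11) + 0.7·(11) = 11; E[Offer high] = 7. Best-responding. ✓
The seller (reservation value tight), facing Offer low: Accept gives 10, Reject gives 13. Proposed Reject is best. ✓
The seller (reservation value flexible), facing Offer low: Accept gives -9, Reject gives 12. Proposed Reject is best. ✓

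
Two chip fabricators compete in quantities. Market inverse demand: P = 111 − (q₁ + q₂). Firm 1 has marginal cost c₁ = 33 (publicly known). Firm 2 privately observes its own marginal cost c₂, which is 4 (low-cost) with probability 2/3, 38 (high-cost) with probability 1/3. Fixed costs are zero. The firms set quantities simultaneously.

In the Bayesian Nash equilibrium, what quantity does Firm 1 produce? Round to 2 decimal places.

Firm 2 with cost c maximizes (111 − (q₁+q₂) − c)·q₂, giving q₂(c) = (111 − c − q₁)/2.
E[c₂] = 2/3·4 + 1/3·38 = 15.3333
Firm 1's FOC against E[q₂] yields q₁ = (111 − 2·33 + E[c₂])/3 = (111 − 66 + 15.3333)/3 = 20.1111.

20.11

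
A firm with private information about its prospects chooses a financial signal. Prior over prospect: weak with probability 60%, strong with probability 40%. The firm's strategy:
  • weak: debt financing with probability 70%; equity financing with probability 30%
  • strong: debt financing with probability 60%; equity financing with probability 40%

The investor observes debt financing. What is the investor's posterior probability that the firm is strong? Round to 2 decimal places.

P(debt financing) = 0.6·0.7 + 0.4·0.6 = 0.66
P(strong | debt financing) = (0.4·0.6) / 0.66 = 0.24 / 0.66 = 0.363636

0.36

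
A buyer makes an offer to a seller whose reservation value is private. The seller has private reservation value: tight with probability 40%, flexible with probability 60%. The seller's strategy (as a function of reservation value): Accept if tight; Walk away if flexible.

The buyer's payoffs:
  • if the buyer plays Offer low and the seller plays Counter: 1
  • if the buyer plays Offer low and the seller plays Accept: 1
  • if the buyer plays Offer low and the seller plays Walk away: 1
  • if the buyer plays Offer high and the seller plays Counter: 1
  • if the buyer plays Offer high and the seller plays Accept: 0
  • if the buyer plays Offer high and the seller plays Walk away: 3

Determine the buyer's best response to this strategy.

E[Offer low] = 0.4·(1) + 0.6·(1) = 1
E[Offer high] = 0.4·(0) + 0.6·(3) = 1.8
Best response: Offer high (1.8 is the largest).

Offer high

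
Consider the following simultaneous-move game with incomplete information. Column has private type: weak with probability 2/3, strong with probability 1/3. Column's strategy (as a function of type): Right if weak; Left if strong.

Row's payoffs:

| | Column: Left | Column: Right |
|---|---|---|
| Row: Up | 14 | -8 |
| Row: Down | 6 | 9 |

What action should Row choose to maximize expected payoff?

Compute Row's expected payoff for each action, taking the expectation over Column's type.
E[Up] = 2/3·(-8) + 1/3·(14) = -2/3
E[Down] = 2/3·(9) + 1/3·(6) = 8
Best response: Down (8 is the largest).

Down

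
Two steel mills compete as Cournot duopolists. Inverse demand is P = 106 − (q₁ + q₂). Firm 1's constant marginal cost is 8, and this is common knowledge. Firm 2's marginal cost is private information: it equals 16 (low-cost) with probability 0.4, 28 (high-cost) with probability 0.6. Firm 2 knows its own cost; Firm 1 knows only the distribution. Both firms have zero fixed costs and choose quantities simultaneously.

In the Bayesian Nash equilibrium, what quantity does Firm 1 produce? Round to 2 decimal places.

Type-c best response for Firm 2: q₂(c) = (106 − c)/2 − q₁/2.
Firm 1 maximizes expected profit; its first-order condition is 106 − 2q₁ − E[q₂] − 8 = 0.
Substituting E[q₂] and solving: E[c₂] = 23.2, so q₁ = (106 − 2·8 + 23.2)/3 = 37.7333.

37.73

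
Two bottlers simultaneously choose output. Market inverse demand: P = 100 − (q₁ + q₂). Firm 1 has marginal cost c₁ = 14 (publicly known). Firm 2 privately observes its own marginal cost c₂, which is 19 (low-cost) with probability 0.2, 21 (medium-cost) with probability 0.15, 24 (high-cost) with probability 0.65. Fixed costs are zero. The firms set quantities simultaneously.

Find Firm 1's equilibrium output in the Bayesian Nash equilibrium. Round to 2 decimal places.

Type-c best response for Firm 2: q₂(c) = (100 − c)/2 − q₁/2.
Firm 1 maximizes expected profit; its first-order condition is 100 − 2q₁ − E[q₂] − 14 = 0.
Substituting E[q₂] and solving: E[c₂] = 22.55, so q₁ = (100 − 2·14 + 22.55)/3 = 31.5167.

31.52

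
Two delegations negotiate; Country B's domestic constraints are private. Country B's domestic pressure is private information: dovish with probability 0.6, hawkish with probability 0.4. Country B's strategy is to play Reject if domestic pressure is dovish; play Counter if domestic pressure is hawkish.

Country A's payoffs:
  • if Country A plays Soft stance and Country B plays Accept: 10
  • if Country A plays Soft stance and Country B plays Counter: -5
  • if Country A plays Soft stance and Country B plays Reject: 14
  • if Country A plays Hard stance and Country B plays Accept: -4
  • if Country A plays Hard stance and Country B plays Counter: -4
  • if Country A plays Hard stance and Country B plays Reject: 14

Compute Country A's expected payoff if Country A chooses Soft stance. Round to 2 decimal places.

6.40

E[Soft stance] = 0.6·14 + 0.4·(-5) = 8.4 + (-2) = 6.4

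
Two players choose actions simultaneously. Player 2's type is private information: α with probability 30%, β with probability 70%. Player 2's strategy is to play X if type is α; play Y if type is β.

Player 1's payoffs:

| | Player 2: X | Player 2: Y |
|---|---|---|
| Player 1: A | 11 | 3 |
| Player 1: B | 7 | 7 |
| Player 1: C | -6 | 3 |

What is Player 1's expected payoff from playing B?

7

E[B] = 0.3·7 + 0.7·7 = 2.1 + 4.9 = 7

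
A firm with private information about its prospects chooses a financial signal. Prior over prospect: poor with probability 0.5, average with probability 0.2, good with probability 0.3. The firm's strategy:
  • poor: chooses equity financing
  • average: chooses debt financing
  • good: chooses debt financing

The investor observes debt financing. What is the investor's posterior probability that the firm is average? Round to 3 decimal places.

0.400

P(debt financing) = 0.5·0 + 0.2·1 + 0.3·1 = 0.5
P(average | debt financing) = (0.2·1) / 0.5 = 0.2 / 0.5 = 0.4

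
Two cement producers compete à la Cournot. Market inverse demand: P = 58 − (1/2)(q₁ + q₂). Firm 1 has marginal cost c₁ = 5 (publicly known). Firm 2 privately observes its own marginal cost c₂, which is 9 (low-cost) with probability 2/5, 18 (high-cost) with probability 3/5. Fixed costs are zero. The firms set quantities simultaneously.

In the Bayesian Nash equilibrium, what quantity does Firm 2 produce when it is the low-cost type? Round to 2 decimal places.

28.20

Type-c best response for Firm 2: q₂(c) = (58 − c) − q₁/2.
Firm 1 maximizes expected profit; its first-order condition is 58 − q₁ − (1/2)E[q₂] − 5 = 0.
Substituting E[q₂] and solving: E[c₂] = 14.4, so q₁ = (58 − 2·5 + 14.4)/(3/2) = 41.6.
q₂(low-cost) = (58 − 9 − (1/2)·41.6) = 28.2.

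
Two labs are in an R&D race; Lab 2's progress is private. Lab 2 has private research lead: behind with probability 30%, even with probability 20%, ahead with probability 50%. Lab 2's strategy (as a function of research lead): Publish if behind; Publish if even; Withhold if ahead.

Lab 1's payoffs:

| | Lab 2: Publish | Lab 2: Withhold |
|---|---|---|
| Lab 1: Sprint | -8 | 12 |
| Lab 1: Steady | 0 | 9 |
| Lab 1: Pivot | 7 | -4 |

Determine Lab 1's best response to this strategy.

E[Sprint] = 0.3·(-8) + 0.2·(-8) + 0.5·(12) = 2
E[Steady] = 0.3·(0) + 0.2·(0) + 0.5·(9) = 4.5
E[Pivot] = 0.3·(7) + 0.2·(7) + 0.5·(-4) = 1.5
Best response: Steady (4.5 is the largest).

Steady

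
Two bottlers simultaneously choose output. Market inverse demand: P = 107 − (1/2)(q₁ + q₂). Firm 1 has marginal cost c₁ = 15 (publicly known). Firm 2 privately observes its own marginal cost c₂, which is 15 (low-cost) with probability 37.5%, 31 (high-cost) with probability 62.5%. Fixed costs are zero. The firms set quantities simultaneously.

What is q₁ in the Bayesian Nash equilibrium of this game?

68

Each type of Firm 2 best-responds to q₁; Firm 1 best-responds to the expected q₂ over Firm 2's types.
Firm 2 with cost c maximizes (107 − (1/2)(q₁+q₂) − c)·q₂, giving q₂(c) = (107 − c − (1/2)q₁).
E[c₂] = 0.375·15 + 0.625·31 = 25
Firm 1's FOC against E[q₂] yields q₁ = (107 − 2·15 + E[c₂])/(3/2) = (107 − 30 + 25)/(3/2) = 68.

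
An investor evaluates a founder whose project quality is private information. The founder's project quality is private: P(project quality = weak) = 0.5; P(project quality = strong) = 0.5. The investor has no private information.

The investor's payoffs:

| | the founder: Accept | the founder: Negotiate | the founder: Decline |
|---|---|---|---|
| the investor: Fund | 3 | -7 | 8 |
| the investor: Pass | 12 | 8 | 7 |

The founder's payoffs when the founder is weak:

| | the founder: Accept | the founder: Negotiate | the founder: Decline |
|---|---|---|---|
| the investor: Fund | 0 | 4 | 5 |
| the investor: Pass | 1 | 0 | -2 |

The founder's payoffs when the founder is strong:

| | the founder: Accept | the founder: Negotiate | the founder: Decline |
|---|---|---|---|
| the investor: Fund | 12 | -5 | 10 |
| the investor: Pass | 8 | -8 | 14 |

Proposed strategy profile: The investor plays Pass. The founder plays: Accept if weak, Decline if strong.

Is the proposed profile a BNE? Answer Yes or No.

Yes

The investor plays Pass: E[Pass] = 0.5·(12) + 0.5·(7) = 9.5; E[Fund] = 5.5. Best-responding. ✓
The founder (project quality weak), facing Pass: Accept gives 1, Negotiate gives 0, Decline gives -2. Proposed Accept is best. ✓
The founder (project quality strong), facing Pass: Accept gives 8, Negotiate gives -8, Decline gives 14. Proposed Decline is best. ✓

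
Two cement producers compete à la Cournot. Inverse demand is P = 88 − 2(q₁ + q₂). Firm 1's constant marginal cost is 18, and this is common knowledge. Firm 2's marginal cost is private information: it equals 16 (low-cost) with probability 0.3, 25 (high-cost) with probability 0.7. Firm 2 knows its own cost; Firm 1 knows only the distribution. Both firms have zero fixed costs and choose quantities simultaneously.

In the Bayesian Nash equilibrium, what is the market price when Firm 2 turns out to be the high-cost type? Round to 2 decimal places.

44.12

Type-c best response for Firm 2: q₂(c) = (88 − c)/4 − q₁/2.
Firm 1 maximizes expected profit; its first-order condition is 88 − 4q₁ − 2E[q₂] − 18 = 0.
Substituting E[q₂] and solving: E[c₂] = 22.3, so q₁ = (88 − 2·18 + 22.3)/6 = 12.3833.
q₂(high-cost) = 9.55833, so P = 88 − 2·(12.3833 + 9.55833) = 44.1167.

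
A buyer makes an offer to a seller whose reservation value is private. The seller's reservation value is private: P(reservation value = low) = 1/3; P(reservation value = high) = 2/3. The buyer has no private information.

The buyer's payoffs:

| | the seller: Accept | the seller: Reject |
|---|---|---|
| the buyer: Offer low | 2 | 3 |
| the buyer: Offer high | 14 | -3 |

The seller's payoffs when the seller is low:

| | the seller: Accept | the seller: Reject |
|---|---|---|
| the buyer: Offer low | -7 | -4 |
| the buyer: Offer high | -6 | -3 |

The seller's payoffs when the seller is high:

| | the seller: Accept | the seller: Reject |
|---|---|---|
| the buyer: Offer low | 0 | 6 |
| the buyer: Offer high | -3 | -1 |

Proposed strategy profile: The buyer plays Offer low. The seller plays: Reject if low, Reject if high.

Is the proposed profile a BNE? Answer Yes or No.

The buyer plays Offer low: E[Offer low] = 1/3·(3) + 2/3·(3) = 3; E[Offer high] = -3. Best-responding. ✓
The seller (reservation value low), facing Offer low: Accept gives -7, Reject gives -4. Proposed Reject is best. ✓
The seller (reservation value high), facing Offer low: Accept gives 0, Reject gives 6. Proposed Reject is best. ✓

Yes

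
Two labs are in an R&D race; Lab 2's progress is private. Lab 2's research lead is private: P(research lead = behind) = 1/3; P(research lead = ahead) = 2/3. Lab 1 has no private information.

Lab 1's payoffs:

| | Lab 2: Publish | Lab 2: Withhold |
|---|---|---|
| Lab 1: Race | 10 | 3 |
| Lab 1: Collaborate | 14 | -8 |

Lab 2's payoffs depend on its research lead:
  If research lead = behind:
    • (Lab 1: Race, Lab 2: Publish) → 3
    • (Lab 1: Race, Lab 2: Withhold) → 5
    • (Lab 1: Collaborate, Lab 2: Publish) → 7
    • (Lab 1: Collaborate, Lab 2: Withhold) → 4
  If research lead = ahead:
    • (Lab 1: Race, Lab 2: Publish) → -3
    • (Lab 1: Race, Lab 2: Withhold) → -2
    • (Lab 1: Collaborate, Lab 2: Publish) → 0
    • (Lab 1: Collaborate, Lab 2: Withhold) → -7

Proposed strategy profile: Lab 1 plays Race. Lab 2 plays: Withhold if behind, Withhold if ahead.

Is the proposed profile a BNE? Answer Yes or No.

Lab 1 plays Race: E[Race] = 1/3·(3) + 2/3·(3) = 3; E[Collaborate] = -8. Best-responding. ✓
Lab 2 (research lead behind), facing Race: Publish gives 3, Withhold gives 5. Proposed Withhold is best. ✓
Lab 2 (research lead ahead), facing Race: Publish gives -3, Withhold gives -2. Proposed Withhold is best. ✓

Yes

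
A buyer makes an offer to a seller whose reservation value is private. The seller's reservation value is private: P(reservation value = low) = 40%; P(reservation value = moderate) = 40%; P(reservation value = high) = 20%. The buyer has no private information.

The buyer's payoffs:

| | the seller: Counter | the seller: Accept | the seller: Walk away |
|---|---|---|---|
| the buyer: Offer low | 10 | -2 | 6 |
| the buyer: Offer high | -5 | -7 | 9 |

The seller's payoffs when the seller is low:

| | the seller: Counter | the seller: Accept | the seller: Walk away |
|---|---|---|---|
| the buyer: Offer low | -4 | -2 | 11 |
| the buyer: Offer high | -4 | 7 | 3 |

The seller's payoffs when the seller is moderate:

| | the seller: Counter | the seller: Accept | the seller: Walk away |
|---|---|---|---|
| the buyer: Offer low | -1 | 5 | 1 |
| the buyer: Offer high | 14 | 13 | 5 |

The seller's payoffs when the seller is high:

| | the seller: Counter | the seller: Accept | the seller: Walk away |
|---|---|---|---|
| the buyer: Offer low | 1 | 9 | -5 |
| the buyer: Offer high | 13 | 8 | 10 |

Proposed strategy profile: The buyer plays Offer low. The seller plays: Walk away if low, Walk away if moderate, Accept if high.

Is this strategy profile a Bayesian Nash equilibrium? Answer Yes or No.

No

A profile is a BNE iff every type of every player is best-responding given beliefs about the other side.
The buyer plays Offer low: E[Offer low] = 0.4·(6) + 0.4·(6) + 0.2·(-2) = 4.4; E[Offer high] = 5.8. Not best-responding. ✗
The seller (reservation value low), facing Offer low: Counter gives -4, Accept gives -2, Walk away gives 11. Proposed Walk away is best. ✓
The seller (reservation value moderate), facing Offer low: Counter gives -1, Accept gives 5, Walk away gives 1. Proposed Walk away is not best — profitable deviation exists. ✗
The seller (reservation value high), facing Offer low: Counter gives 1, Accept gives 9, Walk away gives -5. Proposed Accept is best. ✓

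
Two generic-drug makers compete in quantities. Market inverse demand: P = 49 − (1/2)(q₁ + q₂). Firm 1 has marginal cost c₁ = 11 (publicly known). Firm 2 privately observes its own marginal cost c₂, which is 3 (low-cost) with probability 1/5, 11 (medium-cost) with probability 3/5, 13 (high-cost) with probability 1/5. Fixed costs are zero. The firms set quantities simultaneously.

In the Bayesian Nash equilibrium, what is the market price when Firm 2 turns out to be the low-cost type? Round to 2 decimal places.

19.87

Type-c best response for Firm 2: q₂(c) = (49 − c) − q₁/2.
Firm 1 maximizes expected profit; its first-order condition is 49 − q₁ − (1/2)E[q₂] − 11 = 0.
Substituting E[q₂] and solving: E[c₂] = 9.8, so q₁ = (49 − 2·11 + 9.8)/(3/2) = 24.5333.
q₂(low-cost) = 33.7333, so P = 49 − (1/2)·(24.5333 + 33.7333) = 19.8667.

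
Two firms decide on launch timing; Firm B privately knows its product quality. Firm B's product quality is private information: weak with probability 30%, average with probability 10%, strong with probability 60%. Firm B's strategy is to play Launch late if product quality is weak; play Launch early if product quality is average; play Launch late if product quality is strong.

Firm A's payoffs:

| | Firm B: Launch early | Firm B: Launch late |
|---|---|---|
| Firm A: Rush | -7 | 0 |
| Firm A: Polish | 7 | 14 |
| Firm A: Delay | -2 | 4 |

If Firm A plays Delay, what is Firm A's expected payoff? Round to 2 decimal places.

3.40

E[Delay] = 0.3·4 + 0.1·(-2) + 0.6·4 = 1.2 + (-0.2) + 2.4 = 3.4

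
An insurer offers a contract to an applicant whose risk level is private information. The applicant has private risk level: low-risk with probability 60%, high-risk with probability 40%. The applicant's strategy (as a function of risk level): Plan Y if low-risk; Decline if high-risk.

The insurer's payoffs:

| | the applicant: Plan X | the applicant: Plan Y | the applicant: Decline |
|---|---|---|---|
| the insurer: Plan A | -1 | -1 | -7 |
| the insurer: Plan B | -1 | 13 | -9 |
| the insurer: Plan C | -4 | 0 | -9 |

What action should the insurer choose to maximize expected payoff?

Compute the insurer's expected payoff for each action, taking the expectation over the applicant's type.
E[Plan A] = 0.6·(-1) + 0.4·(-7) = -3.4
E[Plan B] = 0.6·(13) + 0.4·(-9) = 4.2
E[Plan C] = 0.6·(0) + 0.4·(-9) = -3.6
Best response: Plan B (4.2 is the largest).

Plan B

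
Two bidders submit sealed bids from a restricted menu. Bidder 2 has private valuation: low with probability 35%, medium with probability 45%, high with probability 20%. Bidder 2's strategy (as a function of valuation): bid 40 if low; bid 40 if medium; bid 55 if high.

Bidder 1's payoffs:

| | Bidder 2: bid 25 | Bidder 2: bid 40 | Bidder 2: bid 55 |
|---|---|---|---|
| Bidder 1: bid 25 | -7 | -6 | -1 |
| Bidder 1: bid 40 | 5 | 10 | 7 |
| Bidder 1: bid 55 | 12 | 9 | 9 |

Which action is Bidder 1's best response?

E[bid 25] = 0.35·(-6) + 0.45·(-6) + 0.2·(-1) = -5
E[bid 40] = 0.35·(10) + 0.45·(10) + 0.2·(7) = 9.4
E[bid 55] = 0.35·(9) + 0.45·(9) + 0.2·(9) = 9
Best response: bid 40 (9.4 is the largest).

bid 40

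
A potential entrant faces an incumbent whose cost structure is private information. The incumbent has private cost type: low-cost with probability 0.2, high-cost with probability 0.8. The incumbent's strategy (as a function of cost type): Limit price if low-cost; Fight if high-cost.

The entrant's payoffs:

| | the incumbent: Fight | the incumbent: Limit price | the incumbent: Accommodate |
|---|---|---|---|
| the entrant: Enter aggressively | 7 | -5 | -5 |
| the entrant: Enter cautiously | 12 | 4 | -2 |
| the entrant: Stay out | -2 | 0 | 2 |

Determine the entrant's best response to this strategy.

Enter cautiously

Compute the entrant's expected payoff for each action, taking the expectation over the incumbent's type.
E[Enter aggressively] = 0.2·(-5) + 0.8·(7) = 4.6
E[Enter cautiously] = 0.2·(4) + 0.8·(12) = 10.4
E[Stay out] = 0.2·(0) + 0.8·(-2) = -1.6
Best response: Enter cautiously (10.4 is the largest).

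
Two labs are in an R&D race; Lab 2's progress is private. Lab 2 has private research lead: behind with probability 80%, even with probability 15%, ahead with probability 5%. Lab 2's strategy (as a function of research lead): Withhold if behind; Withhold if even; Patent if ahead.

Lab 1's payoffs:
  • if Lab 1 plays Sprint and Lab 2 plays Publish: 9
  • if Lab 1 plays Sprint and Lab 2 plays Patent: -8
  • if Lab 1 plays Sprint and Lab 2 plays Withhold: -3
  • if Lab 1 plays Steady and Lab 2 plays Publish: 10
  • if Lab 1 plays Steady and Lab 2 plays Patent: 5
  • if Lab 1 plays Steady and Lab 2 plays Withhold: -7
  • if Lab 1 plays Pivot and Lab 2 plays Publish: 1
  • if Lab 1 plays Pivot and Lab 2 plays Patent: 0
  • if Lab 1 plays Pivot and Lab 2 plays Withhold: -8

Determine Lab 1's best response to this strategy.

E[Sprint] = 0.8·(-3) + 0.15·(-3) + 0.05·(-8) = -3.25
E[Steady] = 0.8·(-7) + 0.15·(-7) + 0.05·(5) = -6.4
E[Pivot] = 0.8·(-8) + 0.15·(-8) + 0.05·(0) = -7.6
Best response: Sprint (-3.25 is the largest).

Sprint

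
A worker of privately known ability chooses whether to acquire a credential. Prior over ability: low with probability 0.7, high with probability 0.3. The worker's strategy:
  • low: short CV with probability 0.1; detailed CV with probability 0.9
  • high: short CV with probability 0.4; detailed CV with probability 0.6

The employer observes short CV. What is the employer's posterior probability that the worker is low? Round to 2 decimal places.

Apply Bayes' rule using the sender's strategy as the likelihood.
P(short CV) = 0.7·0.1 + 0.3·0.4 = 0.19
P(low | short CV) = (0.7·0.1) / 0.19 = 0.07 / 0.19 = 0.368421

0.37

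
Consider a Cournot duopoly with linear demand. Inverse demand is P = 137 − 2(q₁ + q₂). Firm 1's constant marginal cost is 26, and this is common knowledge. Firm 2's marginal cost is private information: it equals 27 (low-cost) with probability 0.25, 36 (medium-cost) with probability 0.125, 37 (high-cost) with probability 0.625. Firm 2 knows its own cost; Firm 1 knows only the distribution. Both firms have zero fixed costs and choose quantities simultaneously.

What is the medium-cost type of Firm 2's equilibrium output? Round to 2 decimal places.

Firm 2 with cost c maximizes (137 − 2(q₁+q₂) − c)·q₂, giving q₂(c) = (137 − c − 2q₁)/4.
E[c₂] = 0.25·27 + 0.125·36 + 0.625·37 = 34.375
Firm 1's FOC against E[q₂] yields q₁ = (137 − 2·26 + E[c₂])/6 = (137 − 52 + 34.375)/6 = 19.8958.
q₂(medium-cost) = (137 − 36 − 2·19.8958)/4 = 15.3021.

15.30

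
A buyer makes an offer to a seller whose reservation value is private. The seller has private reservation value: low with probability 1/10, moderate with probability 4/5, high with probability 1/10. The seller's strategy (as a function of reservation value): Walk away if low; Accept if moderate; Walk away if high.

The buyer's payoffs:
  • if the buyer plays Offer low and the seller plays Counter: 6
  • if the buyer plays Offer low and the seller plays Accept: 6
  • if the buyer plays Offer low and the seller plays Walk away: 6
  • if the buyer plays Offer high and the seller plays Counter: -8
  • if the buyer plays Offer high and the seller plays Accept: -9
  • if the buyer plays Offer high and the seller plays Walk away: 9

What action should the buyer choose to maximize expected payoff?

Offer low

E[Offer low] = 1/10·(6) + 4/5·(6) + 1/10·(6) = 6
E[Offer high] = 1/10·(9) + 4/5·(-9) + 1/10·(9) = -27/5
Best response: Offer low (6 is the largest).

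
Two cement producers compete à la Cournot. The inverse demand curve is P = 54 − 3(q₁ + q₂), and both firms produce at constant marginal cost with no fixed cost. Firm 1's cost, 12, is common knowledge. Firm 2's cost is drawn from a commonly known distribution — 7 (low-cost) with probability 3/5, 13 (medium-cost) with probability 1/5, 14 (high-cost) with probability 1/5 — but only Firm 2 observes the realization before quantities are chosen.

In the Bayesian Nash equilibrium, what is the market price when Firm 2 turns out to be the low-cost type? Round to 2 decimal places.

Type-c best response for Firm 2: q₂(c) = (54 − c)/6 − q₁/2.
Firm 1 maximizes expected profit; its first-order condition is 54 − 6q₁ − 3E[q₂] − 12 = 0.
Substituting E[q₂] and solving: E[c₂] = 9.6, so q₁ = (54 − 2·12 + 9.6)/9 = 4.4.
q₂(low-cost) = 5.63333, so P = 54 − 3·(4.4 + 5.63333) = 23.9.

23.90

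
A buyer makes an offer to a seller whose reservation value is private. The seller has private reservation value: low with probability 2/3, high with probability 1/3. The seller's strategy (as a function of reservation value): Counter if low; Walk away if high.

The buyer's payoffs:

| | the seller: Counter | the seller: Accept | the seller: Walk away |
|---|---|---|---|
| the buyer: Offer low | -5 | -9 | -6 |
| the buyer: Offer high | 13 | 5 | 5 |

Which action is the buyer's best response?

E[Offer low] = 2/3·(-5) + 1/3·(-6) = -16/3
E[Offer high] = 2/3·(13) + 1/3·(5) = 31/3
Best response: Offer high (31/3 is the largest).

Offer high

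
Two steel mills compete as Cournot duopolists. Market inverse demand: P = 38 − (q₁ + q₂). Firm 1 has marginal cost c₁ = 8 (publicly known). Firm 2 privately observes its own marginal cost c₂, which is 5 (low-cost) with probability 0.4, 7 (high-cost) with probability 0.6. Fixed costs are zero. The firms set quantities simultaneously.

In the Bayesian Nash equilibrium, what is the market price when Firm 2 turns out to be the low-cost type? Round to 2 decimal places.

16.80

Firm 2 with cost c maximizes (38 − (q₁+q₂) − c)·q₂, giving q₂(c) = (38 − c − q₁)/2.
E[c₂] = 0.4·5 + 0.6·7 = 6.2
Firm 1's FOC against E[q₂] yields q₁ = (38 − 2·8 + E[c₂])/3 = (38 − 16 + 6.2)/3 = 9.4.
q₂(low-cost) = 11.8, so P = 38 − (9.4 + 11.8) = 16.8.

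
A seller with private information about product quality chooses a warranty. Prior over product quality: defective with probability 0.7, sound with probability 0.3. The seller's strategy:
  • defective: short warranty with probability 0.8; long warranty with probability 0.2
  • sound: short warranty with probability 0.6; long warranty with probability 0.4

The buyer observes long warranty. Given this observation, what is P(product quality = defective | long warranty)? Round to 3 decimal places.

0.538

Apply Bayes' rule using the sender's strategy as the likelihood.
P(long warranty) = 0.7·0.2 + 0.3·0.4 = 0.26
P(defective | long warranty) = (0.7·0.2) / 0.26 = 0.14 / 0.26 = 0.538462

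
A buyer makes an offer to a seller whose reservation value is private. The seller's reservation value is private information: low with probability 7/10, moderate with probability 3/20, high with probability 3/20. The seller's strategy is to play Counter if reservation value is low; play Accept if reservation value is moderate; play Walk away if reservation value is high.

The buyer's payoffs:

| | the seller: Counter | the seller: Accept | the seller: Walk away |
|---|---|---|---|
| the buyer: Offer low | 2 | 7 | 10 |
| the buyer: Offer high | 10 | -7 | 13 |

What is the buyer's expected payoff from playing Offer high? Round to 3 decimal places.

Take the expectation over the seller's reservation value, weighting each type's action by its prior probability.
E[Offer high] = 7/10·10 + 3/20·(-7) + 3/20·13 = 7 + (-21/20) + 39/20 = 79/10

7.900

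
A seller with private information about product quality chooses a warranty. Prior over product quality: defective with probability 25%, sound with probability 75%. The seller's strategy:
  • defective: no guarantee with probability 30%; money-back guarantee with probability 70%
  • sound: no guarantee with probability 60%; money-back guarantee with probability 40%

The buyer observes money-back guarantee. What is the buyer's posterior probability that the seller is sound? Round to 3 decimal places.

P(money-back guarantee) = 0.25·0.7 + 0.75·0.4 = 0.475
P(sound | money-back guarantee) = (0.75·0.4) / 0.475 = 0.3 / 0.475 = 0.631579

0.632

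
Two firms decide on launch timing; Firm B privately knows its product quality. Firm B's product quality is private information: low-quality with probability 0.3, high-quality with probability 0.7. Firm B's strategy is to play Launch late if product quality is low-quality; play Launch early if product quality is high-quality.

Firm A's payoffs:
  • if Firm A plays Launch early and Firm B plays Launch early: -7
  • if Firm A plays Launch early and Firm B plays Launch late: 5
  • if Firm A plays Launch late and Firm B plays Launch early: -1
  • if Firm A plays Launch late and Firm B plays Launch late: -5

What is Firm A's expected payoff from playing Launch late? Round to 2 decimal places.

-2.20

Take the expectation over Firm B's product quality, weighting each type's action by its prior probability.
E[Launch late] = 0.3·(-5) + 0.7·(-1) = (-1.5) + (-0.7) = -2.2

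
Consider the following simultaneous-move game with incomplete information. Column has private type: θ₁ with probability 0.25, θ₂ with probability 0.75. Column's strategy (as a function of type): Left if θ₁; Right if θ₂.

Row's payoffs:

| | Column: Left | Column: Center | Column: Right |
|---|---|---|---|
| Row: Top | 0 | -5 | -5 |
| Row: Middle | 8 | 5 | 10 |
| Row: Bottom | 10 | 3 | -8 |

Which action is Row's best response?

Middle

E[Top] = 0.25·(0) + 0.75·(-5) = -3.75
E[Middle] = 0.25·(8) + 0.75·(10) = 9.5
E[Bottom] = 0.25·(10) + 0.75·(-8) = -3.5
Best response: Middle (9.5 is the largest).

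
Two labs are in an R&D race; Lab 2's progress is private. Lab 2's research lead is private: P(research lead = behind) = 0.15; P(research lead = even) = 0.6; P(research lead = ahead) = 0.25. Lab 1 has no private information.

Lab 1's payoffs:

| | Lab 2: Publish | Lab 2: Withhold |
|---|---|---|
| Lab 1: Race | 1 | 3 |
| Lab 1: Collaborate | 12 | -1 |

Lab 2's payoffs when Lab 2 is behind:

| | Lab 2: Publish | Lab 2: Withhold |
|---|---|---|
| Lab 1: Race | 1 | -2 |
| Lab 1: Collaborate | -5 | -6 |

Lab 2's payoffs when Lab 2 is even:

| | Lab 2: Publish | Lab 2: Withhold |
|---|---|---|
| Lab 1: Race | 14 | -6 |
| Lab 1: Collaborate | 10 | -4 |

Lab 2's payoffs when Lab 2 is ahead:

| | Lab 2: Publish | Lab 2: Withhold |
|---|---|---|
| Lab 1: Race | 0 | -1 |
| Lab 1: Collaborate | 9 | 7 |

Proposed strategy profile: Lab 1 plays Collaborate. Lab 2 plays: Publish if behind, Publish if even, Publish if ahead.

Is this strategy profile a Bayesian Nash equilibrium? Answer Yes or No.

Yes

A profile is a BNE iff every type of every player is best-responding given beliefs about the other side.
Lab 1 plays Collaborate: E[Collaborate] = 0.15·(12) + 0.6·(12) + 0.25·(12) = 12; E[Race] = 1. Best-responding. ✓
Lab 2 (research lead behind), facing Collaborate: Publish gives -5, Withhold gives -6. Proposed Publish is best. ✓
Lab 2 (research lead even), facing Collaborate: Publish gives 10, Withhold gives -4. Proposed Publish is best. ✓
Lab 2 (research lead ahead), facing Collaborate: Publish gives 9, Withhold gives 7. Proposed Publish is best. ✓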